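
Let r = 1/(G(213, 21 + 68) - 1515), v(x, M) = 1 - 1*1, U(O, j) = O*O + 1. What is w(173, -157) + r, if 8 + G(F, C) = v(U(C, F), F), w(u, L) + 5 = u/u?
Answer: -6093/1523 ≈ -4.0007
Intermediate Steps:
w(u, L) = -4 (w(u, L) = -5 + u/u = -5 + 1 = -4)
U(O, j) = 1 + O² (U(O, j) = O² + 1 = 1 + O²)
v(x, M) = 0 (v(x, M) = 1 - 1 = 0)
G(F, C) = -8 (G(F, C) = -8 + 0 = -8)
r = -1/1523 (r = 1/(-8 - 1515) = 1/(-1523) = -1/1523 ≈ -0.00065660)
w(173, -157) + r = -4 - 1/1523 = -6093/1523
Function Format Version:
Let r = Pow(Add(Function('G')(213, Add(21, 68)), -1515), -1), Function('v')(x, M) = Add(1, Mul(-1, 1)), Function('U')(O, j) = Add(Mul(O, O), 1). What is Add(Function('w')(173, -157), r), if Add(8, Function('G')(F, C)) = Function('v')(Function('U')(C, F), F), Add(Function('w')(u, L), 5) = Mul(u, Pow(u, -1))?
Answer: Rational(-6093, 1523) ≈ -4.0007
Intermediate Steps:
Function('w')(u, L) = -4 (Function('w')(u, L) = Add(-5, Mul(u, Pow(u, -1))) = Add(-5, 1) = -4)
Function('U')(O, j) = Add(1, Pow(O, 2)) (Function('U')(O, j) = Add(Pow(O, 2), 1) = Add(1, Pow(O, 2)))
Function('v')(x, M) = 0 (Function('v')(x, M) = Add(1, -1) = 0)
Function('G')(F, C) = -8 (Function('G')(F, C) = Add(-8, 0) = -8)
r = Rational(-1, 1523) (r = Pow(Add(-8, -1515), -1) = Pow(-1523, -1) = Rational(-1, 1523) ≈ -0.00065660)
Add(Function('w')(173, -157), r) = Add(-4, Rational(-1, 1523)) = Rational(-6093, 1523)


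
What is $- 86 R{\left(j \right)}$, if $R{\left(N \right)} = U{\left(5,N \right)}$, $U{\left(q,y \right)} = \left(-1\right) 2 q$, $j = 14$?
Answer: $860$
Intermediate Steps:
$U{\left(q,y \right)} = - 2 q$
$R{\left(N \right)} = -10$ ($R{\left(N \right)} = \left(-2\right) 5 = -10$)
$- 86 R{\left(j \right)} = \left(-86\right) \left(-10\right) = 860$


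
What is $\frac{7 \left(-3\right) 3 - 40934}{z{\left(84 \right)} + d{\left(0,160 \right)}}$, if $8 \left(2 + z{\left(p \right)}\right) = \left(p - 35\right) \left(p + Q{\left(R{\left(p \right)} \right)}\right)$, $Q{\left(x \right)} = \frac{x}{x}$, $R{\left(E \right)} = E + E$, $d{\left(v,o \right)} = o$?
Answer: $- \frac{327976}{5429} \approx -60.412$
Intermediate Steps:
$R{\left(E \right)} = 2 E$
$Q{\left(x \right)} = 1$
$z{\left(p \right)} = -2 + \frac{\left(1 + p\right) \left(-35 + p\right)}{8}$ ($z{\left(p \right)} = -2 + \frac{\left(p - 35\right) \left(p + 1\right)}{8} = -2 + \frac{\left(-35 + p\right) \left(1 + p\right)}{8} = -2 + \frac{\left(1 + p\right) \left(-35 + p\right)}{8}$)
$\frac{7 \left(-3\right) 3 - 40934}{z{\left(84 \right)} + d{\left(0,160 \right)}} = \frac{7 \left(-3\right) 3 - 40934}{\left(- \frac{51}{8} - 357 + \frac{84^{2}}{8}\right) + 160} = \frac{\left(-21\right) 3 - 40934}{\left(- \frac{51}{8} - 357 + \frac{1}{8} \cdot 7056\right) + 160} = \frac{-63 - 40934}{\left(- \frac{51}{8} - 357 + 882\right) + 160} = - \frac{40997}{\frac{4149}{8} + 160} = - \frac{40997}{\frac{5429}{8}} = \left(-40997\right) \frac{8}{5429} = - \frac{327976}{5429}$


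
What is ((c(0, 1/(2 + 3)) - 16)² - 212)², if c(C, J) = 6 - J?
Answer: 7284601/625 ≈ 11655.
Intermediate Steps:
((c(0, 1/(2 + 3)) - 16)² - 212)² = (((6 - 1/(2 + 3)) - 16)² - 212)² = (((6 - 1/5) - 16)² - 212)² = (((6 - 1*⅕) - 16)² - 212)² = (((6 - ⅕) - 16)² - 212)² = ((29/5 - 16)² - 212)² = ((-51/5)² - 212)² = (2601/25 - 212)² = (-2699/25)² = 7284601/625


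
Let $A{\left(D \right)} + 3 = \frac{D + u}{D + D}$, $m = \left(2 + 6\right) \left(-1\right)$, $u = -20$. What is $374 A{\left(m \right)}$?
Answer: $- \frac{935}{2} \approx -467.5$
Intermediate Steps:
$m = -8$ ($m = 8 \left(-1\right) = -8$)
$A{\left(D \right)} = -3 + \frac{-20 + D}{2 D}$ ($A{\left(D \right)} = -3 + \frac{D - 20}{D + D} = -3 + \frac{-20 + D}{2 D}$)
$374 A{\left(m \right)} = 374 \left(- \frac{5}{2} - \frac{10}{-8}\right) = 374 \left(- \frac{5}{2} - - \frac{5}{4}\right) = 374 \left(- \frac{5}{2} + \frac{5}{4}\right) = 374 \left(- \frac{5}{4}\right) = - \frac{935}{2}$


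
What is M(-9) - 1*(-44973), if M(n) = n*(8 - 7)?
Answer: 44964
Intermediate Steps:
M(n) = n (M(n) = n*1 = n)
M(-9) - 1*(-44973) = -9 - 1*(-44973) = -9 + 44973 = 44964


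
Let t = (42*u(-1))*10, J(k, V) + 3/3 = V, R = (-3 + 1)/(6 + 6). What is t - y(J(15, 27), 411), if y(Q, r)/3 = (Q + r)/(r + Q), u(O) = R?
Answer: -73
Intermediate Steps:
R = -1/6 (R = -2/12 = -2*1/12 = -1/6 ≈ -0.16667)
J(k, V) = -1 + V
u(O) = -1/6
y(Q, r) = 3 (y(Q, r) = 3*((Q + r)/(r + Q)) = 3*((Q + r)/(Q + r)) = 3*1 = 3)
t = -70 (t = (42*(-1/6))*10 = -7*10 = -70)
t - y(J(15, 27), 411) = -70 - 1*3 = -70 - 3 = -73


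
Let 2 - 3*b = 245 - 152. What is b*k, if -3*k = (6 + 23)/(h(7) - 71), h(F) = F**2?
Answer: -2639/198 ≈ -13.328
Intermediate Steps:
k = 29/66 (k = -(6 + 23)/(3*(7**2 - 71)) = -29/(3*(49 - 71)) = -29/(3*(-22)) = -29*(-1)/(3*22) = -1/3*(-29/22) = 29/66 ≈ 0.43939)
b = -91/3 (b = 2/3 - (245 - 152)/3 = 2/3 - 1/3*93 = 2/3 - 31 = -91/3 ≈ -30.333)
b*k = -91/3*29/66 = -2639/198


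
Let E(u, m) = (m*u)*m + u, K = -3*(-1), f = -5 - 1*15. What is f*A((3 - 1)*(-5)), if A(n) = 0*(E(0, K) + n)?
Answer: 0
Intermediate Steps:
f = -20 (f = -5 - 15 = -20)
K = 3
E(u, m) = u + u*m**2 (E(u, m) = u*m**2 + u = u + u*m**2)
A(n) = 0 (A(n) = 0*(0*(1 + 3**2) + n) = 0*(0*(1 + 9) + n) = 0*(0*10 + n) = 0*(0 + n) = 0*n = 0)
f*A((3 - 1)*(-5)) = -20*0 = 0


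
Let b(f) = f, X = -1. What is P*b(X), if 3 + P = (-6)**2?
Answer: -33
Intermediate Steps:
P = 33 (P = -3 + (-6)**2 = -3 + 36 = 33)
P*b(X) = 33*(-1) = -33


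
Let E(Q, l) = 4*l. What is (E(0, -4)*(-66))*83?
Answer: 87648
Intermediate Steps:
(E(0, -4)*(-66))*83 = ((4*(-4))*(-66))*83 = -16*(-66)*83 = 1056*83 = 87648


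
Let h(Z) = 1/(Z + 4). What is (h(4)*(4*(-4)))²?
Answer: 4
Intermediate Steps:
h(Z) = 1/(4 + Z)
(h(4)*(4*(-4)))² = ((4*(-4))/(4 + 4))² = (-16/8)² = ((⅛)*(-16))² = (-2)² = 4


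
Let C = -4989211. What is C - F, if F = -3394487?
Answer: -1594724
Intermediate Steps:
C - F = -4989211 - 1*(-3394487) = -4989211 + 3394487 = -1594724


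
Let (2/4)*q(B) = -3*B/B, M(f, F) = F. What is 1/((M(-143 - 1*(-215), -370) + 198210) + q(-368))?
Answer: 1/197834 ≈ 5.0547e-6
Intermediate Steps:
q(B) = -6 (q(B) = 2*(-3*B/B) = 2*(-3*1) = 2*(-3) = -6)
1/((M(-143 - 1*(-215), -370) + 198210) + q(-368)) = 1/((-370 + 198210) - 6) = 1/(197840 - 6) = 1/197834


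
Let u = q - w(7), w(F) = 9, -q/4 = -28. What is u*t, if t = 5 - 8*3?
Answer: -1957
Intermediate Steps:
q = 112 (q = -4*(-28) = 112)
t = -19 (t = 5 - 24 = -19)
u = 103 (u = 112 - 1*9 = 112 - 9 = 103)
u*t = 103*(-19) = -1957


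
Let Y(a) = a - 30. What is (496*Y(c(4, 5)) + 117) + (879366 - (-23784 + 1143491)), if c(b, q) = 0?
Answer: -255104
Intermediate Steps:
Y(a) = -30 + a
(496*Y(c(4, 5)) + 117) + (879366 - (-23784 + 1143491)) = (496*(-30 + 0) + 117) + (879366 - (-23784 + 1143491)) = (496*(-30) + 117) + (879366 - 1*1119707) = (-14880 + 117) + (879366 - 1119707) = -14763 - 240341 = -255104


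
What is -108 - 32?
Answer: -140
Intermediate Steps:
-108 - 32 = -140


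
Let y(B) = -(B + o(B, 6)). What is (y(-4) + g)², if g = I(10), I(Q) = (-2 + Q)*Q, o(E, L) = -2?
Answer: 7396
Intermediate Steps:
I(Q) = Q*(-2 + Q)
y(B) = 2 - B (y(B) = -(B - 2) = -(-2 + B) = 2 - B)
g = 80 (g = 10*(-2 + 10) = 10*8 = 80)
(y(-4) + g)² = ((2 - 1*(-4)) + 80)² = ((2 + 4) + 80)² = (6 + 80)² = 86² = 7396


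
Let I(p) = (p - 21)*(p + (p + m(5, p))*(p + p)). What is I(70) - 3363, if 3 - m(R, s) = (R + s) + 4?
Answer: -41093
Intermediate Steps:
m(R, s) = -1 - R - s (m(R, s) = 3 - ((R + s) + 4) = 3 - (4 + R + s) = 3 + (-4 - R - s) = -1 - R - s)
I(p) = -11*p*(-21 + p) (I(p) = (p - 21)*(p + (p + (-1 - 1*5 - p))*(p + p)) = (-21 + p)*(p + (p + (-1 - 5 - p))*(2*p)) = (-21 + p)*(p + (p + (-6 - p))*(2*p)) = (-21 + p)*(p - 12*p) = (-21 + p)*(-11*p) = -11*p*(-21 + p))
I(70) - 3363 = 11*70*(21 - 1*70) - 3363 = 11*70*(21 - 70) - 3363 = 11*70*(-49) - 3363 = -37730 - 3363 = -41093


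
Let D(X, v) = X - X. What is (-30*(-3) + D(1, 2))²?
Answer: 8100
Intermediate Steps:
D(X, v) = 0
(-30*(-3) + D(1, 2))² = (-30*(-3) + 0)² = (90 + 0)² = 90² = 8100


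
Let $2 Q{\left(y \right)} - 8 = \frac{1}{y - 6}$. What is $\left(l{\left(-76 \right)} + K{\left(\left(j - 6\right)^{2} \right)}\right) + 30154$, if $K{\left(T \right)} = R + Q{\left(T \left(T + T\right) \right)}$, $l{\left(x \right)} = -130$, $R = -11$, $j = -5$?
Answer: $\frac{1757555385}{58552} \approx 30017.0$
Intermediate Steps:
$Q{\left(y \right)} = 4 + \frac{1}{2 \left(-6 + y\right)}$ ($Q{\left(y \right)} = 4 + \frac{1}{2 \left(y - 6\right)} = 4 + \frac{1}{2 \left(-6 + y\right)}$)
$K{\left(T \right)} = -11 + \frac{-47 + 16 T^{2}}{2 \left(-6 + 2 T^{2}\right)}$ ($K{\left(T \right)} = -11 + \frac{-47 + 8 T \left(T + T\right)}{2 \left(-6 + T \left(T + T\right)\right)} = -11 + \frac{-47 + 8 T 2 T}{2 \left(-6 + T 2 T\right)} = -11 + \frac{-47 + 8 \cdot 2 T^{2}}{2 \left(-6 + 2 T^{2}\right)} = -11 + \frac{-47 + 16 T^{2}}{2 \left(-6 + 2 T^{2}\right)}$)
$\left(l{\left(-76 \right)} + K{\left(\left(j - 6\right)^{2} \right)}\right) + 30154 = \left(-130 + \frac{85 - 28 \left(\left(-5 - 6\right)^{2}\right)^{2}}{4 \left(-3 + \left(\left(-5 - 6\right)^{2}\right)^{2}\right)}\right) + 30154 = \left(-130 + \frac{85 - 28 \left(\left(-11\right)^{2}\right)^{2}}{4 \left(-3 + \left(\left(-11\right)^{2}\right)^{2}\right)}\right) + 30154 = \left(-130 + \frac{85 - 28 \cdot 121^{2}}{4 \left(-3 + 121^{2}\right)}\right) + 30154 = \left(-130 + \frac{85 - 409948}{4 \left(-3 + 14641\right)}\right) + 30154 = \left(-130 + \frac{85 - 409948}{4 \cdot 14638}\right) + 30154 = \left(-130 + \frac{1}{4} \cdot \frac{1}{14638} \left(-409863\right)\right) + 30154 = \left(-130 - \frac{409863}{58552}\right) + 30154 = - \frac{8021623}{58552} + 30154 = \frac{1757555385}{58552}$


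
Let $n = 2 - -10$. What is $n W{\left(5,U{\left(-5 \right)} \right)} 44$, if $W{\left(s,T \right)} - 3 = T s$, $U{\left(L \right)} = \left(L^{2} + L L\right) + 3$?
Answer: $141504$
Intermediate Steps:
$U{\left(L \right)} = 3 + 2 L^{2}$ ($U{\left(L \right)} = \left(L^{2} + L^{2}\right) + 3 = 2 L^{2} + 3 = 3 + 2 L^{2}$)
$W{\left(s,T \right)} = 3 + T s$
$n = 12$ ($n = 2 + 10 = 12$)
$n W{\left(5,U{\left(-5 \right)} \right)} 44 = 12 \left(3 + \left(3 + 2 \left(-5\right)^{2}\right) 5\right) 44 = 12 \left(3 + \left(3 + 2 \cdot 25\right) 5\right) 44 = 12 \left(3 + \left(3 + 50\right) 5\right) 44 = 12 \left(3 + 53 \cdot 5\right) 44 = 12 \left(3 + 265\right) 44 = 12 \cdot 268 \cdot 44 = 3216 \cdot 44 = 141504$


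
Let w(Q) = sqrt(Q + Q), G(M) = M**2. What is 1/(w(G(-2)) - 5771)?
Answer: -5771/33304433 - 2*sqrt(2)/33304433 ≈ -0.00017337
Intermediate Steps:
w(Q) = sqrt(2)*sqrt(Q) (w(Q) = sqrt(2*Q) = sqrt(2)*sqrt(Q))
1/(w(G(-2)) - 5771) = 1/(sqrt(2)*sqrt((-2)**2) - 5771) = 1/(sqrt(2)*sqrt(4) - 5771) = 1/(sqrt(2)*2 - 5771) = 1/(2*sqrt(2) - 5771) = 1/(-5771 + 2*sqrt(2))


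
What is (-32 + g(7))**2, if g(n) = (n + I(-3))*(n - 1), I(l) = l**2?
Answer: 4096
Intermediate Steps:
g(n) = (-1 + n)*(9 + n) (g(n) = (n + (-3)**2)*(n - 1) = (n + 9)*(-1 + n) = (9 + n)*(-1 + n) = (-1 + n)*(9 + n))
(-32 + g(7))**2 = (-32 + (-9 + 7**2 + 8*7))**2 = (-32 + (-9 + 49 + 56))**2 = (-32 + 96)**2 = 64**2 = 4096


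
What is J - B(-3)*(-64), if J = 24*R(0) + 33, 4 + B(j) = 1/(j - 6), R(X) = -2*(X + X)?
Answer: -2071/9 ≈ -230.11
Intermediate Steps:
R(X) = -4*X
B(j) = -4 + 1/(-6 + j) (B(j) = -4 + 1/(j - 6) = -4 + 1/(-6 + j))
J = 33 (J = 24*(-4*0) + 33 = 24*0 + 33 = 0 + 33 = 33)
J - B(-3)*(-64) = 33 - (25 - 4*(-3))/(-6 - 3)*(-64) = 33 - (25 + 12)/(-9)*(-64) = 33 - (-⅑*37)*(-64) = 33 - (-37)*(-64)/9 = 33 - 1*2368/9 = 33 - 2368/9 = -2071/9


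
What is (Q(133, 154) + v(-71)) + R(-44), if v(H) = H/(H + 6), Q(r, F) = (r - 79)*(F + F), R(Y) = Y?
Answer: 1078291/65 ≈ 16589.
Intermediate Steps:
Q(r, F) = 2*F*(-79 + r) (Q(r, F) = (-79 + r)*(2*F) = 2*F*(-79 + r))
v(H) = H/(6 + H)
(Q(133, 154) + v(-71)) + R(-44) = (2*154*(-79 + 133) - 71/(6 - 71)) - 44 = (2*154*54 - 71/(-65)) - 44 = (16632 - 71*(-1/65)) - 44 = (16632 + 71/65) - 44 = 1081151/65 - 44 = 1078291/65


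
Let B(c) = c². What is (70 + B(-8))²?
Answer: 17956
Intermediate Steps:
(70 + B(-8))² = (70 + (-8)²)² = (70 + 64)² = 134² = 17956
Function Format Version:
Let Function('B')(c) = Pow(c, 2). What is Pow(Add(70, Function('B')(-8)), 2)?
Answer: 17956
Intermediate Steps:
Pow(Add(70, Function('B')(-8)), 2) = Pow(Add(70, Pow(-8, 2)), 2) = Pow(Add(70, 64), 2) = Pow(134, 2) = 17956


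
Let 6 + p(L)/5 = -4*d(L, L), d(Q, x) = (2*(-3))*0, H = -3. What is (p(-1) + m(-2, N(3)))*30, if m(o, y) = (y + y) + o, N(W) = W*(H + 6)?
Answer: -420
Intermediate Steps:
d(Q, x) = 0 (d(Q, x) = -6*0 = 0)
N(W) = 3*W (N(W) = W*(-3 + 6) = W*3 = 3*W)
p(L) = -30 (p(L) = -30 + 5*(-4*0) = -30 + 5*0 = -30 + 0 = -30)
m(o, y) = o + 2*y (m(o, y) = 2*y + o = o + 2*y)
(p(-1) + m(-2, N(3)))*30 = (-30 + (-2 + 2*(3*3)))*30 = (-30 + (-2 + 2*9))*30 = (-30 + (-2 + 18))*30 = (-30 + 16)*30 = -14*30 = -420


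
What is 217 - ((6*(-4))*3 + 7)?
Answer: 282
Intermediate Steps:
217 - ((6*(-4))*3 + 7) = 217 - (-24*3 + 7) = 217 - (-72 + 7) = 217 - 1*(-65) = 217 + 65 = 282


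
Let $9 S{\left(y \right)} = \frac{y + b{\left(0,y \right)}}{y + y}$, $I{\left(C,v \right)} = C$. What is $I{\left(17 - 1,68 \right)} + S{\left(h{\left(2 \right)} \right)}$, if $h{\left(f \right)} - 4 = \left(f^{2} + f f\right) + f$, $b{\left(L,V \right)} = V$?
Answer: $\frac{145}{9} \approx 16.111$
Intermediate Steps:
$h{\left(f \right)} = 4 + f + 2 f^{2}$ ($h{\left(f \right)} = 4 + \left(\left(f^{2} + f f\right) + f\right) = 4 + \left(\left(f^{2} + f^{2}\right) + f\right) = 4 + \left(2 f^{2} + f\right) = 4 + \left(f + 2 f^{2}\right) = 4 + f + 2 f^{2}$)
$S{\left(y \right)} = \frac{1}{9}$ ($S{\left(y \right)} = \frac{\left(y + y\right) \frac{1}{y + y}}{9} = \frac{2 y \frac{1}{2 y}}{9} = \frac{1}{9} \cdot 1 = \frac{1}{9}$)
$I{\left(17 - 1,68 \right)} + S{\left(h{\left(2 \right)} \right)} = \left(17 - 1\right) + \frac{1}{9} = 16 + \frac{1}{9} = \frac{145}{9}$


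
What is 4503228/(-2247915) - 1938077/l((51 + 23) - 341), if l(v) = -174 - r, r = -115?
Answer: 1452122223001/44208995 ≈ 32847.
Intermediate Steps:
l(v) = -59 (l(v) = -174 - 1*(-115) = -174 + 115 = -59)
4503228/(-2247915) - 1938077/l((51 + 23) - 341) = 4503228/(-2247915) - 1938077/(-59) = 4503228*(-1/2247915) - 1938077*(-1/59) = -1501076/749305 + 1938077/59 = 1452122223001/44208995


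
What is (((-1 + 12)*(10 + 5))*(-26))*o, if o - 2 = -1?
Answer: -4290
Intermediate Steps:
o = 1 (o = 2 - 1 = 1)
(((-1 + 12)*(10 + 5))*(-26))*o = (((-1 + 12)*(10 + 5))*(-26))*1 = ((11*15)*(-26))*1 = (165*(-26))*1 = -4290*1 = -4290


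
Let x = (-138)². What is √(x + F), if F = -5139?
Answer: 3*√1545 ≈ 117.92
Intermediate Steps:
x = 19044
√(x + F) = √(19044 - 5139) = √13905 = 3*√1545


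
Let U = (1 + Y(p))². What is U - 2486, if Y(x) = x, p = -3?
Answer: -2482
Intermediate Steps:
U = 4 (U = (1 - 3)² = (-2)² = 4)
U - 2486 = 4 - 2486 = -2482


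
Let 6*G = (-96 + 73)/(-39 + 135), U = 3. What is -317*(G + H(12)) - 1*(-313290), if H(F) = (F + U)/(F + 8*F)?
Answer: 60145657/192 ≈ 3.1326e+5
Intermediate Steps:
H(F) = (3 + F)/(9*F) (H(F) = (F + 3)/(F + 8*F) = (3 + F)/((9*F)) = (3 + F)*(1/(9*F)) = (3 + F)/(9*F))
G = -23/576 (G = ((-96 + 73)/(-39 + 135))/6 = (-23/96)/6 = (-23*1/96)/6 = (1/6)*(-23/96) = -23/576 ≈ -0.039931)
-317*(G + H(12)) - 1*(-313290) = -317*(-23/576 + (1/9)*(3 + 12)/12) - 1*(-313290) = -317*(-23/576 + (1/9)*(1/12)*15) + 313290 = -317*(-23/576 + 5/36) + 313290 = -317*19/192 + 313290 = -6023/192 + 313290 = 60145657/192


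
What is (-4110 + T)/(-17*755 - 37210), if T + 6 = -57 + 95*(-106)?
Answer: 14243/50045 ≈ 0.28460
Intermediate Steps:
T = -10133 (T = -6 + (-57 + 95*(-106)) = -6 + (-57 - 10070) = -6 - 10127 = -10133)
(-4110 + T)/(-17*755 - 37210) = (-4110 - 10133)/(-17*755 - 37210) = -14243/(-12835 - 37210) = -14243/(-50045) = -14243*(-1/50045) = 14243/50045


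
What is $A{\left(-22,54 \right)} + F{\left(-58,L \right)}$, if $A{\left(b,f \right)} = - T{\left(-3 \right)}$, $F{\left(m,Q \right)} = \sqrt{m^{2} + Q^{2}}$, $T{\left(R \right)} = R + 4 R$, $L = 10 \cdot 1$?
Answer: $15 + 2 \sqrt{866} \approx 73.856$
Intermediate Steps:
$L = 10$
$T{\left(R \right)} = 5 R$
$F{\left(m,Q \right)} = \sqrt{Q^{2} + m^{2}}$
$A{\left(b,f \right)} = 15$ ($A{\left(b,f \right)} = - 5 \left(-3\right) = \left(-1\right) \left(-15\right) = 15$)
$A{\left(-22,54 \right)} + F{\left(-58,L \right)} = 15 + \sqrt{10^{2} + \left(-58\right)^{2}} = 15 + \sqrt{100 + 3364} = 15 + \sqrt{3464} = 15 + 2 \sqrt{866}$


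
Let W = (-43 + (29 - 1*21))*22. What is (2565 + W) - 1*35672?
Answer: -33877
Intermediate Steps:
W = -770 (W = (-43 + (29 - 21))*22 = (-43 + 8)*22 = -35*22 = -770)
(2565 + W) - 1*35672 = (2565 - 770) - 1*35672 = 1795 - 35672 = -33877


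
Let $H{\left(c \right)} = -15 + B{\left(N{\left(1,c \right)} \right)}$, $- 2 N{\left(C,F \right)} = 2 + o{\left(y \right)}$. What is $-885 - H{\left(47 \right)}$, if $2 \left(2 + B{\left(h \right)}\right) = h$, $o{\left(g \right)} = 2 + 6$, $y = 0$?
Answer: $- \frac{1731}{2} \approx -865.5$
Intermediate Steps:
$o{\left(g \right)} = 8$
$N{\left(C,F \right)} = -5$ ($N{\left(C,F \right)} = - \frac{2 + 8}{2} = \left(- \frac{1}{2}\right) 10 = -5$)
$B{\left(h \right)} = -2 + \frac{h}{2}$
$H{\left(c \right)} = - \frac{39}{2}$ ($H{\left(c \right)} = -15 + \left(-2 + \frac{1}{2} \left(-5\right)\right) = -15 - \frac{9}{2} = - \frac{39}{2}$)
$-885 - H{\left(47 \right)} = -885 - - \frac{39}{2} = -885 + \frac{39}{2} = - \frac{1731}{2}$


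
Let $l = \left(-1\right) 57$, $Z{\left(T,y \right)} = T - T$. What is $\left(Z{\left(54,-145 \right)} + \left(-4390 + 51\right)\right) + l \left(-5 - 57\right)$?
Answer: $-805$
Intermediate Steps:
$Z{\left(T,y \right)} = 0$
$l = -57$
$\left(Z{\left(54,-145 \right)} + \left(-4390 + 51\right)\right) + l \left(-5 - 57\right) = \left(0 + \left(-4390 + 51\right)\right) - 57 \left(-5 - 57\right) = \left(0 - 4339\right) - -3534 = -4339 + 3534 = -805$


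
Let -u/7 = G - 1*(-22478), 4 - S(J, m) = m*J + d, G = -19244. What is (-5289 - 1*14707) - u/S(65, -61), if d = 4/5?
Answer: -396627446/19841 ≈ -19990.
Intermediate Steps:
d = ⅘ (d = 4*(⅕) = ⅘ ≈ 0.80000)
S(J, m) = 16/5 - J*m (S(J, m) = 4 - (m*J + ⅘) = 4 - (J*m + ⅘) = 4 - (⅘ + J*m) = 4 + (-⅘ - J*m) = 16/5 - J*m)
u = -22638 (u = -7*(-19244 - 1*(-22478)) = -7*(-19244 + 22478) = -7*3234 = -22638)
(-5289 - 1*14707) - u/S(65, -61) = (-5289 - 1*14707) - (-22638)/(16/5 - 1*65*(-61)) = (-5289 - 14707) - (-22638)/(16/5 + 3965) = -19996 - (-22638)/19841/5 = -19996 - (-22638)*5/19841 = -19996 - 1*(-113190/19841) = -19996 + 113190/19841 = -396627446/19841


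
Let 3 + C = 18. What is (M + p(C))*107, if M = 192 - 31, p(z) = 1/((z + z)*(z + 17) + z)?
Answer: 16796432/975 ≈ 17227.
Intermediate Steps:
C = 15 (C = -3 + 18 = 15)
p(z) = 1/(z + 2*z*(17 + z)) (p(z) = 1/((2*z)*(17 + z) + z) = 1/(2*z*(17 + z) + z) = 1/(z + 2*z*(17 + z)))
M = 161
(M + p(C))*107 = (161 + 1/(15*(35 + 2*15)))*107 = (161 + 1/(15*(35 + 30)))*107 = (161 + (1/15)/65)*107 = (161 + (1/15)*(1/65))*107 = (161 + 1/975)*107 = (156976/975)*107 = 16796432/975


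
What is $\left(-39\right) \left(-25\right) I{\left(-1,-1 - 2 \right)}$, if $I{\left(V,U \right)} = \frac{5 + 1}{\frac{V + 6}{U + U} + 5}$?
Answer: $1404$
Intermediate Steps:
$I{\left(V,U \right)} = \frac{6}{5 + \frac{6 + V}{2 U}}$ ($I{\left(V,U \right)} = \frac{6}{\frac{6 + V}{2 U} + 5} = \frac{6}{5 + \frac{6 + V}{2 U}}$)
$\left(-39\right) \left(-25\right) I{\left(-1,-1 - 2 \right)} = \left(-39\right) \left(-25\right) \frac{12 \left(-1 - 2\right)}{6 - 1 + 10 \left(-1 - 2\right)} = 975 \frac{12 \left(-1 - 2\right)}{6 - 1 + 10 \left(-1 - 2\right)} = 975 \cdot 12 \left(-3\right) \frac{1}{6 - 1 + 10 \left(-3\right)} = 975 \cdot 12 \left(-3\right) \frac{1}{6 - 1 - 30} = 975 \cdot 12 \left(-3\right) \frac{1}{-25} = 975 \cdot 12 \left(-3\right) \left(- \frac{1}{25}\right) = 975 \cdot \frac{36}{25} = 1404$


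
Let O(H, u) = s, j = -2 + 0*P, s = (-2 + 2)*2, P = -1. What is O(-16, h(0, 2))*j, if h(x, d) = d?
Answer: 0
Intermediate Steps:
s = 0 (s = 0*2 = 0)
j = -2 (j = -2 + 0*(-1) = -2 + 0 = -2)
O(H, u) = 0
O(-16, h(0, 2))*j = 0*(-2) = 0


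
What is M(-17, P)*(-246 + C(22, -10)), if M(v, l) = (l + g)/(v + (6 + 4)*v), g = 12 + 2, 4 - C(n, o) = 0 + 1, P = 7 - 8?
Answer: 3159/187 ≈ 16.893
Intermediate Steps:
P = -1
C(n, o) = 3 (C(n, o) = 4 - (0 + 1) = 4 - 1*1 = 4 - 1 = 3)
g = 14
M(v, l) = (14 + l)/(11*v) (M(v, l) = (l + 14)/(v + (6 + 4)*v) = (14 + l)/(v + 10*v) = (14 + l)/((11*v)) = (14 + l)*(1/(11*v)) = (14 + l)/(11*v))
M(-17, P)*(-246 + C(22, -10)) = ((1/11)*(14 - 1)/(-17))*(-246 + 3) = ((1/11)*(-1/17)*13)*(-243) = -13/187*(-243) = 3159/187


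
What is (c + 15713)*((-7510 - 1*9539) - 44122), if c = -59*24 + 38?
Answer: -876886285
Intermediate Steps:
c = -1378 (c = -1416 + 38 = -1378)
(c + 15713)*((-7510 - 1*9539) - 44122) = (-1378 + 15713)*((-7510 - 1*9539) - 44122) = 14335*((-7510 - 9539) - 44122) = 14335*(-17049 - 44122) = 14335*(-61171) = -876886285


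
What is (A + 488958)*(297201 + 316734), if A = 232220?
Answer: 442756415430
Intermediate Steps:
(A + 488958)*(297201 + 316734) = (232220 + 488958)*(297201 + 316734) = 721178*613935 = 442756415430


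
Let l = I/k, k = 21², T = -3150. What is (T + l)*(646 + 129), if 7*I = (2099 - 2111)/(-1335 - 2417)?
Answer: -2356299381725/965202 ≈ -2.4412e+6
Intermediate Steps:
I = 3/6566 (I = ((2099 - 2111)/(-1335 - 2417))/7 = (-12/(-3752))/7 = (-12*(-1/3752))/7 = (⅐)*(3/938) = 3/6566 ≈ 0.00045690)
k = 441
l = 1/965202 (l = (3/6566)/441 = (3/6566)*(1/441) = 1/965202 ≈ 1.0361e-6)
(T + l)*(646 + 129) = (-3150 + 1/965202)*(646 + 129) = -3040386299/965202*775 = -2356299381725/965202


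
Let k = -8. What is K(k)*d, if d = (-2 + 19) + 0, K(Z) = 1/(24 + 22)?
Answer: 17/46 ≈ 0.36957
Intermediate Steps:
K(Z) = 1/46
d = 17 (d = 17 + 0 = 17)
K(k)*d = (1/46)*17 = 17/46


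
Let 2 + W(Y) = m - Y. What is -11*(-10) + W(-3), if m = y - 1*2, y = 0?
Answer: 109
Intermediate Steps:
m = -2 (m = 0 - 1*2 = 0 - 2 = -2)
W(Y) = -4 - Y (W(Y) = -2 + (-2 - Y) = -4 - Y)
-11*(-10) + W(-3) = -11*(-10) + (-4 - 1*(-3)) = 110 + (-4 + 3) = 110 - 1 = 109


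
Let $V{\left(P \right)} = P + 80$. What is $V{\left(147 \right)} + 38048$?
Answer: $38275$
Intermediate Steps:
$V{\left(P \right)} = 80 + P$
$V{\left(147 \right)} + 38048 = \left(80 + 147\right) + 38048 = 227 + 38048 = 38275$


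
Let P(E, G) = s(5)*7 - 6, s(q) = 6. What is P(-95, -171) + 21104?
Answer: 21140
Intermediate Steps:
P(E, G) = 36 (P(E, G) = 6*7 - 6 = 42 - 6 = 36)
P(-95, -171) + 21104 = 36 + 21104 = 21140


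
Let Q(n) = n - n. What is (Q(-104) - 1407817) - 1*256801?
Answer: -1664618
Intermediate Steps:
Q(n) = 0
(Q(-104) - 1407817) - 1*256801 = (0 - 1407817) - 1*256801 = -1407817 - 256801 = -1664618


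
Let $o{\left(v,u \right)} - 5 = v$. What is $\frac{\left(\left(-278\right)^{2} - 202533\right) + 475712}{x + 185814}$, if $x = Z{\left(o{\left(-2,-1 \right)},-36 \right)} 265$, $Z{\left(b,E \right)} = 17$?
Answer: $\frac{350463}{190319} \approx 1.8414$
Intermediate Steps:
$o{\left(v,u \right)} = 5 + v$
$x = 4505$ ($x = 17 \cdot 265 = 4505$)
$\frac{\left(\left(-278\right)^{2} - 202533\right) + 475712}{x + 185814} = \frac{\left(\left(-278\right)^{2} - 202533\right) + 475712}{4505 + 185814} = \frac{\left(77284 - 202533\right) + 475712}{190319} = \left(-125249 + 475712\right) \frac{1}{190319} = 350463 \cdot \frac{1}{190319} = \frac{350463}{190319}$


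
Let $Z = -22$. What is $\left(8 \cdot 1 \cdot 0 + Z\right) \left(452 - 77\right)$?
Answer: $-8250$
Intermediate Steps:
$\left(8 \cdot 1 \cdot 0 + Z\right) \left(452 - 77\right) = \left(8 \cdot 1 \cdot 0 - 22\right) \left(452 - 77\right) = \left(8 \cdot 0 - 22\right) 375 = \left(0 - 22\right) 375 = \left(-22\right) 375 = -8250$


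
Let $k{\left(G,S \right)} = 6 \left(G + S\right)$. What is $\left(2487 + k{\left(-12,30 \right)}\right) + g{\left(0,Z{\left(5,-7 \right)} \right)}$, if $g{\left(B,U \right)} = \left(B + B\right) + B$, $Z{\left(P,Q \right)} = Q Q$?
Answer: $2595$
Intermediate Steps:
$Z{\left(P,Q \right)} = Q^{2}$
$g{\left(B,U \right)} = 3 B$ ($g{\left(B,U \right)} = 2 B + B = 3 B$)
$k{\left(G,S \right)} = 6 G + 6 S$
$\left(2487 + k{\left(-12,30 \right)}\right) + g{\left(0,Z{\left(5,-7 \right)} \right)} = \left(2487 + \left(6 \left(-12\right) + 6 \cdot 30\right)\right) + 3 \cdot 0 = \left(2487 + \left(-72 + 180\right)\right) + 0 = \left(2487 + 108\right) + 0 = 2595 + 0 = 2595$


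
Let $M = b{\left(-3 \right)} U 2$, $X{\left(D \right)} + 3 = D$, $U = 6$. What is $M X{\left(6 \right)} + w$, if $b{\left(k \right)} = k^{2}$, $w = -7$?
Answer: $317$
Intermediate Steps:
$X{\left(D \right)} = -3 + D$
$M = 108$ ($M = \left(-3\right)^{2} \cdot 6 \cdot 2 = 9 \cdot 6 \cdot 2 = 54 \cdot 2 = 108$)
$M X{\left(6 \right)} + w = 108 \left(-3 + 6\right) - 7 = 108 \cdot 3 - 7 = 324 - 7 = 317$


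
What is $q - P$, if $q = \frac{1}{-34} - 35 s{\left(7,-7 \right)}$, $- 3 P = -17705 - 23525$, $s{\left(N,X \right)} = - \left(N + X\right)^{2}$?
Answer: $- \frac{1401823}{102} \approx -13743.0$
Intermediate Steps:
$P = \frac{41230}{3}$ ($P = - \frac{-17705 - 23525}{3} = \left(- \frac{1}{3}\right) \left(-41230\right) = \frac{41230}{3} \approx 13743.0$)
$q = - \frac{1}{34}$ ($q = \frac{1}{-34} - 35 \left(- \left(7 - 7\right)^{2}\right) = - \frac{1}{34} - 35 \left(- 0^{2}\right) = - \frac{1}{34} - 35 \left(\left(-1\right) 0\right) = - \frac{1}{34} - 0 = - \frac{1}{34} + 0 = - \frac{1}{34} \approx -0.029412$)
$q - P = - \frac{1}{34} - \frac{41230}{3} = - \frac{1401823}{102}$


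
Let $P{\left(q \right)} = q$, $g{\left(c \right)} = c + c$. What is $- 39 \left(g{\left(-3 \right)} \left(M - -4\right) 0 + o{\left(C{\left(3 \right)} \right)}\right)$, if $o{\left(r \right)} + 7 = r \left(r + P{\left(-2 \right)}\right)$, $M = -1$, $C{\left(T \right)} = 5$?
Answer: $-312$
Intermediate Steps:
$g{\left(c \right)} = 2 c$
$o{\left(r \right)} = -7 + r \left(-2 + r\right)$ ($o{\left(r \right)} = -7 + r \left(r - 2\right) = -7 + r \left(-2 + r\right)$)
$- 39 \left(g{\left(-3 \right)} \left(M - -4\right) 0 + o{\left(C{\left(3 \right)} \right)}\right) = - 39 \left(2 \left(-3\right) \left(-1 - -4\right) 0 - \left(17 - 25\right)\right) = - 39 \left(- 6 \left(-1 + 4\right) 0 - -8\right) = - 39 \left(\left(-6\right) 3 \cdot 0 + 8\right) = - 39 \left(\left(-18\right) 0 + 8\right) = - 39 \left(0 + 8\right) = \left(-39\right) 8 = -312$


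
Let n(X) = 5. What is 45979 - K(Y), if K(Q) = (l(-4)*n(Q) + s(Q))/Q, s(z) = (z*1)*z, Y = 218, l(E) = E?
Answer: 4987959/109 ≈ 45761.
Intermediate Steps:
s(z) = z² (s(z) = z*z = z²)
K(Q) = (-20 + Q²)/Q (K(Q) = (-4*5 + Q²)/Q = (-20 + Q²)/Q)
45979 - K(Y) = 45979 - (218 - 20/218) = 45979 - (218 - 20*1/218) = 45979 - (218 - 10/109) = 45979 - 1*23752/109 = 45979 - 23752/109 = 4987959/109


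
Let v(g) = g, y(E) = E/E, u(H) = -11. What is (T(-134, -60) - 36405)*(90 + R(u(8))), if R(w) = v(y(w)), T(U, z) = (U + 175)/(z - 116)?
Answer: -583066211/176 ≈ -3.3129e+6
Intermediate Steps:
T(U, z) = (175 + U)/(-116 + z)
y(E) = 1
R(w) = 1
(T(-134, -60) - 36405)*(90 + R(u(8))) = ((175 - 134)/(-116 - 60) - 36405)*(90 + 1) = (41/(-176) - 36405)*91 = (-1/176*41 - 36405)*91 = (-41/176 - 36405)*91 = -6407321/176*91 = -583066211/176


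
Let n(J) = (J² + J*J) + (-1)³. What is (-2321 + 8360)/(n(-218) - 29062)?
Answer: 2013/21995 ≈ 0.091521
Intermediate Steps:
n(J) = -1 + 2*J² (n(J) = (J² + J²) - 1 = 2*J² - 1 = -1 + 2*J²)
(-2321 + 8360)/(n(-218) - 29062) = (-2321 + 8360)/((-1 + 2*(-218)²) - 29062) = 6039/((-1 + 2*47524) - 29062) = 6039/((-1 + 95048) - 29062) = 6039/(95047 - 29062) = 6039/65985 = 6039*(1/65985) = 2013/21995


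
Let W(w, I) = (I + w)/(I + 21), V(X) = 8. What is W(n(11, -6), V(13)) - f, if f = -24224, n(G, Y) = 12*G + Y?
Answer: 702630/29 ≈ 24229.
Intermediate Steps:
n(G, Y) = Y + 12*G
W(w, I) = (I + w)/(21 + I)
W(n(11, -6), V(13)) - f = (8 + (-6 + 12*11))/(21 + 8) - 1*(-24224) = (8 + (-6 + 132))/29 + 24224 = (8 + 126)/29 + 24224 = (1/29)*134 + 24224 = 134/29 + 24224 = 702630/29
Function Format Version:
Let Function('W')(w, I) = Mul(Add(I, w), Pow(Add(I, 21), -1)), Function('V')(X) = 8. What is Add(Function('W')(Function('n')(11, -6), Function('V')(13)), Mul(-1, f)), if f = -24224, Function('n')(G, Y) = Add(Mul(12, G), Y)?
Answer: Rational(702630, 29) ≈ 24229.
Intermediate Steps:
Function('n')(G, Y) = Add(Y, Mul(12, G))
Function('W')(w, I) = Mul(Pow(Add(21, I), -1), Add(I, w)) (Function('W')(w, I) = Mul(Add(I, w), Pow(Add(21, I), -1)) = Mul(Pow(Add(21, I), -1), Add(I, w)))
Add(Function('W')(Function('n')(11, -6), Function('V')(13)), Mul(-1, f)) = Add(Mul(Pow(Add(21, 8), -1), Add(8, Add(-6, Mul(12, 11)))), Mul(-1, -24224)) = Add(Mul(Pow(29, -1), Add(8, Add(-6, 132))), 24224) = Add(Mul(Rational(1, 29), Add(8, 126)), 24224) = Add(Mul(Rational(1, 29), 134), 24224) = Add(Rational(134, 29), 24224) = Rational(702630, 29)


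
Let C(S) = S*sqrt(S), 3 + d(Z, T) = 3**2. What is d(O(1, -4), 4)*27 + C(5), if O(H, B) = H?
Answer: 162 + 5*sqrt(5) ≈ 173.18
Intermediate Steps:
d(Z, T) = 6 (d(Z, T) = -3 + 3**2 = -3 + 9 = 6)
C(S) = S**(3/2)
d(O(1, -4), 4)*27 + C(5) = 6*27 + 5**(3/2) = 162 + 5*sqrt(5)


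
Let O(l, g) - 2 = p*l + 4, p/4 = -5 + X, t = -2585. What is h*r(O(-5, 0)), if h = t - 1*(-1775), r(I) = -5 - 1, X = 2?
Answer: 4860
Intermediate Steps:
p = -12 (p = 4*(-5 + 2) = 4*(-3) = -12)
O(l, g) = 6 - 12*l (O(l, g) = 2 + (-12*l + 4) = 2 + (4 - 12*l) = 6 - 12*l)
r(I) = -6
h = -810 (h = -2585 - 1*(-1775) = -2585 + 1775 = -810)
h*r(O(-5, 0)) = -810*(-6) = 4860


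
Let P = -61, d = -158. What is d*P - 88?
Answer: 9550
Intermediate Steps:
d*P - 88 = -158*(-61) - 88 = 9638 - 88 = 9550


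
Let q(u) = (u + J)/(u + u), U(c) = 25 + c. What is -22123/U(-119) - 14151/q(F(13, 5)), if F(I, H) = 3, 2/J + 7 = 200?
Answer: -1527511189/54614 ≈ -27969.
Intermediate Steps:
J = 2/193 (J = 2/(-7 + 200) = 2/193 ≈ 0.010363)
q(u) = (2/193 + u)/(2*u) (q(u) = (u + 2/193)/(u + u) = (2/193 + u)/((2*u)) = (2/193 + u)*(1/(2*u)) = (2/193 + u)/(2*u))
-22123/U(-119) - 14151/q(F(13, 5)) = -22123/(25 - 119) - 14151*1158/(2 + 193*3) = -22123/(-94) - 14151*1158/(2 + 579) = -22123*(-1/94) - 14151/((1/386)*(⅓)*581) = 22123/94 - 14151/581/1158 = 22123/94 - 14151*1158/581 = 22123/94 - 16386858/581 = -1527511189/54614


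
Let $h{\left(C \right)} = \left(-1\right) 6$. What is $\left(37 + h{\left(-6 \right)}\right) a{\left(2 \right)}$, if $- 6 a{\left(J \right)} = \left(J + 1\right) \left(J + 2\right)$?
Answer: $-62$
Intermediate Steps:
$h{\left(C \right)} = -6$
$a{\left(J \right)} = - \frac{\left(1 + J\right) \left(2 + J\right)}{6}$ ($a{\left(J \right)} = - \frac{\left(J + 1\right) \left(J + 2\right)}{6} = - \frac{\left(1 + J\right) \left(2 + J\right)}{6}$)
$\left(37 + h{\left(-6 \right)}\right) a{\left(2 \right)} = \left(37 - 6\right) \left(- \frac{1}{3} - 1 - \frac{2^{2}}{6}\right) = 31 \left(- \frac{1}{3} - 1 - \frac{2}{3}\right) = 31 \left(-2\right) = -62$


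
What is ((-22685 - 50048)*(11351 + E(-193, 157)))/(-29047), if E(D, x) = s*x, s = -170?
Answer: -1115651487/29047 ≈ -38409.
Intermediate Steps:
E(D, x) = -170*x
((-22685 - 50048)*(11351 + E(-193, 157)))/(-29047) = ((-22685 - 50048)*(11351 - 170*157))/(-29047) = -72733*(11351 - 26690)*(-1/29047) = -72733*(-15339)*(-1/29047) = 1115651487*(-1/29047) = -1115651487/29047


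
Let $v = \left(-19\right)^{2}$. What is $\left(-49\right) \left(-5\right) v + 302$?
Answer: $88747$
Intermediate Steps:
$v = 361$
$\left(-49\right) \left(-5\right) v + 302 = \left(-49\right) \left(-5\right) 361 + 302 = 245 \cdot 361 + 302 = 88445 + 302 = 88747$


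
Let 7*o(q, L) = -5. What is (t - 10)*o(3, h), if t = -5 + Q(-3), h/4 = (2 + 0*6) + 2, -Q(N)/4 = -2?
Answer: 5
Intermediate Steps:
Q(N) = 8 (Q(N) = -4*(-2) = 8)
h = 16 (h = 4*((2 + 0*6) + 2) = 4*((2 + 0) + 2) = 4*(2 + 2) = 4*4 = 16)
o(q, L) = -5/7 (o(q, L) = (⅐)*(-5) = -5/7)
t = 3 (t = -5 + 8 = 3)
(t - 10)*o(3, h) = (3 - 10)*(-5/7) = -7*(-5/7) = 5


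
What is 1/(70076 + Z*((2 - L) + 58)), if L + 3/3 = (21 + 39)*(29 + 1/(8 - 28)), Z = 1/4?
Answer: 1/69657 ≈ 1.4356e-5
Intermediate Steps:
Z = 1/4 ≈ 0.25000
L = 1736 (L = -1 + (21 + 39)*(29 + 1/(8 - 28)) = -1 + 60*(29 + 1/(-20)) = -1 + 60*(29 - 1/20) = -1 + 60*(579/20) = -1 + 1737 = 1736)
1/(70076 + Z*((2 - L) + 58)) = 1/(70076 + ((2 - 1*1736) + 58)/4) = 1/(70076 + ((2 - 1736) + 58)/4) = 1/(70076 + (-1734 + 58)/4) = 1/(70076 + (1/4)*(-1676)) = 1/(70076 - 419) = 1/69657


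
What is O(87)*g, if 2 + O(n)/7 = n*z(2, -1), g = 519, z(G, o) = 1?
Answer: 308805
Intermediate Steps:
O(n) = -14 + 7*n (O(n) = -14 + 7*(n*1) = -14 + 7*n)
O(87)*g = (-14 + 7*87)*519 = (-14 + 609)*519 = 595*519 = 308805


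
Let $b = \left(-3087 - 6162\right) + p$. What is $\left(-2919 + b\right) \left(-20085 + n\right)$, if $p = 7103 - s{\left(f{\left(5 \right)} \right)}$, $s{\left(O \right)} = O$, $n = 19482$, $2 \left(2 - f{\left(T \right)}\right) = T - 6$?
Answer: $\frac{6111405}{2} \approx 3.0557 \cdot 10^{6}$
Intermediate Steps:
$f{\left(T \right)} = 5 - \frac{T}{2}$ ($f{\left(T \right)} = 2 - \frac{T - 6}{2} = 2 - \frac{-6 + T}{2} = 2 - \left(-3 + \frac{T}{2}\right) = 5 - \frac{T}{2}$)
$p = \frac{14201}{2}$ ($p = 7103 - \left(5 - \frac{5}{2}\right) = 7103 - \frac{5}{2} = \frac{14201}{2} \approx 7100.5$)
$b = - \frac{4297}{2}$ ($b = \left(-3087 - 6162\right) + \frac{14201}{2} = -9249 + \frac{14201}{2} = - \frac{4297}{2} \approx -2148.5$)
$\left(-2919 + b\right) \left(-20085 + n\right) = \left(-2919 - \frac{4297}{2}\right) \left(-20085 + 19482\right) = \left(- \frac{10135}{2}\right) \left(-603\right) = \frac{6111405}{2}$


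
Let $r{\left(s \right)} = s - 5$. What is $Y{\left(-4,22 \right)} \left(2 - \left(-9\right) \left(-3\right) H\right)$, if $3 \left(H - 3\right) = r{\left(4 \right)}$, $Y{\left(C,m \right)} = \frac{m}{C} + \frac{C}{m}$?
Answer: $\frac{4375}{11} \approx 397.73$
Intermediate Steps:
$r{\left(s \right)} = -5 + s$
$Y{\left(C,m \right)} = \frac{C}{m} + \frac{m}{C}$
$H = \frac{8}{3}$ ($H = 3 + \frac{-5 + 4}{3} = 3 + \frac{1}{3} \left(-1\right) = 3 - \frac{1}{3} = \frac{8}{3} \approx 2.6667$)
$Y{\left(-4,22 \right)} \left(2 - \left(-9\right) \left(-3\right) H\right) = \left(- \frac{4}{22} + \frac{22}{-4}\right) \left(2 - \left(-9\right) \left(-3\right) \frac{8}{3}\right) = \left(\left(-4\right) \frac{1}{22} + 22 \left(- \frac{1}{4}\right)\right) \left(2 - 27 \cdot \frac{8}{3}\right) = \left(- \frac{2}{11} - \frac{11}{2}\right) \left(2 - 72\right) = - \frac{125 \left(2 - 72\right)}{22} = \left(- \frac{125}{22}\right) \left(-70\right) = \frac{4375}{11}$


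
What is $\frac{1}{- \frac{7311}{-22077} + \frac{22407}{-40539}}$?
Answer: $- \frac{99442167}{22033190} \approx -4.5133$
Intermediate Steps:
$\frac{1}{- \frac{7311}{-22077} + \frac{22407}{-40539}} = \frac{1}{\left(-7311\right) \left(- \frac{1}{22077}\right) + 22407 \left(- \frac{1}{40539}\right)} = \frac{1}{\frac{2437}{7359} - \frac{7469}{13513}} = \frac{1}{- \frac{22033190}{99442167}} = - \frac{99442167}{22033190}$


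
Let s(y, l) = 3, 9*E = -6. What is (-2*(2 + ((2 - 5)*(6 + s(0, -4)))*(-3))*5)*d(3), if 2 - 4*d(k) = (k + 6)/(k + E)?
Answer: 5395/14 ≈ 385.36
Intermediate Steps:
E = -2/3 (E = (1/9)*(-6) = -2/3 ≈ -0.66667)
d(k) = 1/2 - (6 + k)/(4*(-2/3 + k)) (d(k) = 1/2 - (k + 6)/(4*(k - 2/3)) = 1/2 - (6 + k)/(4*(-2/3 + k)))
(-2*(2 + ((2 - 5)*(6 + s(0, -4)))*(-3))*5)*d(3) = (-2*(2 + ((2 - 5)*(6 + 3))*(-3))*5)*((-22 + 3*3)/(4*(-2 + 3*3))) = (-2*(2 - 3*9*(-3))*5)*((-22 + 9)/(4*(-2 + 9))) = (-2*(2 - 27*(-3))*5)*((1/4)*(-13)/7) = (-2*(2 + 81)*5)*((1/4)*(1/7)*(-13)) = (-2*83*5)*(-13/28) = -166*5*(-13/28) = -830*(-13/28) = 5395/14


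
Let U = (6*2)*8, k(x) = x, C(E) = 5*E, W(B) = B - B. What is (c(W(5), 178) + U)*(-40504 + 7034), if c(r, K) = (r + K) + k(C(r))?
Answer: -9170780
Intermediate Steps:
W(B) = 0
c(r, K) = K + 6*r (c(r, K) = (r + K) + 5*r = (K + r) + 5*r = K + 6*r)
U = 96 (U = 12*8 = 96)
(c(W(5), 178) + U)*(-40504 + 7034) = ((178 + 6*0) + 96)*(-40504 + 7034) = ((178 + 0) + 96)*(-33470) = (178 + 96)*(-33470) = 274*(-33470) = -9170780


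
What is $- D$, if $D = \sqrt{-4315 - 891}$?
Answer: $- i \sqrt{5206} \approx - 72.153 i$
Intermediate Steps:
$D = i \sqrt{5206}$ ($D = \sqrt{-5206} = i \sqrt{5206} \approx 72.153 i$)
$- D = - i \sqrt{5206}$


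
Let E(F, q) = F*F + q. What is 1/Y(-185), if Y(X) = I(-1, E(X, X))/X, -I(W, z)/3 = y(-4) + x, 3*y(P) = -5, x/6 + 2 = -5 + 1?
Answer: -185/113 ≈ -1.6372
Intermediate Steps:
E(F, q) = q + F² (E(F, q) = F² + q = q + F²)
x = -36 (x = -12 + 6*(-5 + 1) = -12 + 6*(-4) = -12 - 24 = -36)
y(P) = -5/3 (y(P) = (⅓)*(-5) = -5/3)
I(W, z) = 113 (I(W, z) = -3*(-5/3 - 36) = -3*(-113/3) = 113)
Y(X) = 113/X
1/Y(-185) = 1/(113/(-185)) = 1/(113*(-1/185)) = 1/(-113/185) = -185/113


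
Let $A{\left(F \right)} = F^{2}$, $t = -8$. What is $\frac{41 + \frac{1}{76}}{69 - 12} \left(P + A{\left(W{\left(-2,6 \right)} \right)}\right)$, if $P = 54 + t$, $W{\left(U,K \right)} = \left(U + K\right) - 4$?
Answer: $\frac{23897}{722} \approx 33.098$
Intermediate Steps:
$W{\left(U,K \right)} = -4 + K + U$ ($W{\left(U,K \right)} = \left(K + U\right) - 4 = -4 + K + U$)
$P = 46$ ($P = 54 - 8 = 46$)
$\frac{41 + \frac{1}{76}}{69 - 12} \left(P + A{\left(W{\left(-2,6 \right)} \right)}\right) = \frac{41 + \frac{1}{76}}{69 - 12} \left(46 + \left(-4 + 6 - 2\right)^{2}\right) = \frac{41 + \frac{1}{76}}{57} \left(46 + 0^{2}\right) = \frac{3117}{76} \cdot \frac{1}{57} \left(46 + 0\right) = \frac{1039}{1444} \cdot 46 = \frac{23897}{722}$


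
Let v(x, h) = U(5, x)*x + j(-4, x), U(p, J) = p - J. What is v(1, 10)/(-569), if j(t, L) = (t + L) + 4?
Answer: -5/569 ≈ -0.0087873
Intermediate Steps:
j(t, L) = 4 + L + t (j(t, L) = (L + t) + 4 = 4 + L + t)
v(x, h) = x + x*(5 - x) (v(x, h) = (5 - x)*x + (4 + x - 4) = x*(5 - x) + x = x + x*(5 - x))
v(1, 10)/(-569) = (1*(6 - 1*1))/(-569) = (1*(6 - 1))*(-1/569) = (1*5)*(-1/569) = 5*(-1/569) = -5/569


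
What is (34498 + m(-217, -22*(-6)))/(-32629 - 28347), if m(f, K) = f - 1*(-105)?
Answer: -17193/30488 ≈ -0.56393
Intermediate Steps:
m(f, K) = 105 + f (m(f, K) = f + 105 = 105 + f)
(34498 + m(-217, -22*(-6)))/(-32629 - 28347) = (34498 + (105 - 217))/(-32629 - 28347) = (34498 - 112)/(-60976) = 34386*(-1/60976) = -17193/30488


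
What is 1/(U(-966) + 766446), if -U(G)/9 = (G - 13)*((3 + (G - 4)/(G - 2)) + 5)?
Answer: 44/37213581 ≈ 1.1824e-6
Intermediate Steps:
U(G) = -9*(-13 + G)*(8 + (-4 + G)/(-2 + G)) (U(G) = -9*(G - 13)*((3 + (G - 4)/(G - 2)) + 5) = -9*(-13 + G)*((3 + (-4 + G)/(-2 + G)) + 5) = -9*(-13 + G)*(8 + (-4 + G)/(-2 + G)))
1/(U(-966) + 766446) = 1/(9*(-260 - 9*(-966)**2 + 137*(-966))/(-2 - 966) + 766446) = 1/(9*(-260 - 9*933156 - 132342)/(-968) + 766446) = 1/(9*(-1/968)*(-260 - 8398404 - 132342) + 766446) = 1/(9*(-1/968)*(-8531006) + 766446) = 1/(3489957/44 + 766446) = 1/(37213581/44) = 44/37213581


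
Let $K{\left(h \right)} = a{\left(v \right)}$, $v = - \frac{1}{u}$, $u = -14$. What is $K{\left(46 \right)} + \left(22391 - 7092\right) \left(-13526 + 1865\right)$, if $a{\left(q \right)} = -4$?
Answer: $-178401643$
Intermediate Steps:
$v = \frac{1}{14}$ ($v = - \frac{1}{-14} = \left(-1\right) \left(- \frac{1}{14}\right) = \frac{1}{14} \approx 0.071429$)
$K{\left(h \right)} = -4$
$K{\left(46 \right)} + \left(22391 - 7092\right) \left(-13526 + 1865\right) = -4 + \left(22391 - 7092\right) \left(-13526 + 1865\right) = -4 + 15299 \left(-11661\right) = -4 - 178401639 = -178401643$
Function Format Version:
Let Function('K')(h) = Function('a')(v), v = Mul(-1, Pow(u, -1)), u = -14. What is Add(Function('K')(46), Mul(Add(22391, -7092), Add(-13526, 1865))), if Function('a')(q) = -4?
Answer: -178401643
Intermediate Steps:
v = Rational(1, 14) (v = Mul(-1, Pow(-14, -1)) = Mul(-1, Rational(-1, 14)) = Rational(1, 14) ≈ 0.071429)
Function('K')(h) = -4
Add(Function('K')(46), Mul(Add(22391, -7092), Add(-13526, 1865))) = Add(-4, Mul(Add(22391, -7092), Add(-13526, 1865))) = Add(-4, Mul(15299, -11661)) = Add(-4, -178401639) = -178401643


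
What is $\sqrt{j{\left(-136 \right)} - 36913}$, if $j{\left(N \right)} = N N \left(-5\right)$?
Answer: $3 i \sqrt{14377} \approx 359.71 i$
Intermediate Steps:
$j{\left(N \right)} = - 5 N^{2}$ ($j{\left(N \right)} = N^{2} \left(-5\right) = - 5 N^{2}$)
$\sqrt{j{\left(-136 \right)} - 36913} = \sqrt{- 5 \left(-136\right)^{2} - 36913} = \sqrt{\left(-5\right) 18496 - 36913} = \sqrt{-92480 - 36913} = \sqrt{-129393} = 3 i \sqrt{14377}$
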